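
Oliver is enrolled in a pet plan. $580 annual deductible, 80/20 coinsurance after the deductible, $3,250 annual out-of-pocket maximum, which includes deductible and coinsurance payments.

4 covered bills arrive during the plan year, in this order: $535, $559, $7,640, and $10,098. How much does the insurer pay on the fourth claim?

Bill 1, $535: fully absorbed by the deductible. Cost to owner: $535. OOP to date $535. Plan pays $535 − $535 = $0.
Bill 2, $559: deductible takes $45, $514 remains; 20% of $514 = $102.80. Owner pays $147.80; OOP now $682.80. Insurer: $559 − $147.80 = $411.20.
Bill 3, $7,640: 20% coinsurance on $7,640 = $1,528. Cost to owner: $1,528. OOP to date $2,210.80. Insurer: $7,640 − $1,528 = $6,112.
Bill 4, $10,098: 20% coinsurance on $10,098 = $2,019.60. Adding that to $2,210.80 gives $4,230.40, past the $3,250 cap; owner pays only $3,250 − $2,210.80 = $1,039.20. Plan pays $10,098 − $1,039.20 = $9,058.80.

$9,058.80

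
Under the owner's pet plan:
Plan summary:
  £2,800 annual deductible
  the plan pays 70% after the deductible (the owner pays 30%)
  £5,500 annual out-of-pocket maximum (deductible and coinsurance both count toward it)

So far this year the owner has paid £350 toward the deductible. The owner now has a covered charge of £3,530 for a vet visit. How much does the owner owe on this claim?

Deductible still to meet: £2,800 − £350 = £2,450.
After the £2,450 deductible portion, £3,530 − £2,450 = £1,080 is subject to coinsurance.
Coinsurance: £1,080 × 30% = £324.
Owner responsibility before any cap: £2,450 + £324 = £2,774.
Total out-of-pocket so far would be £350 + £2,774 = £3,124, below the £5,500 cap — no reduction.

£2,774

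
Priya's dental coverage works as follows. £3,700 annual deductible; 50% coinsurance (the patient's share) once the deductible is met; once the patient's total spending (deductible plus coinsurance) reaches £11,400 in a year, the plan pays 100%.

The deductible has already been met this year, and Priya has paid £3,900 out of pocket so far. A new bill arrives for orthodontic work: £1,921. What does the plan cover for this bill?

With the deductible met, the entire £1,921 is subject to coinsurance.
Coinsurance: £1,921 × 50% = £960.50.
Total out-of-pocket so far would be £3,900 + £960.50 = £4,860.50, below the £11,400 cap — no reduction.
Insurer pays the balance: £1,921 − £960.50 = £960.50.

£960.50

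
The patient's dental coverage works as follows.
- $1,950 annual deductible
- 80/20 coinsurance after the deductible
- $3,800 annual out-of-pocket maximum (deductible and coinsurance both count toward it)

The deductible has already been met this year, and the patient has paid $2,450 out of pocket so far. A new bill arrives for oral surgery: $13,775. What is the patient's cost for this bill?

With the deductible met, the entire $13,775 is subject to coinsurance.
20% of $13,775 = $2,755 falls to the patient.
Adding $2,755 to the $2,450 already spent would give $5,205, which exceeds the $3,800 cap; the patient pays just $3,800 − $2,450 = $1,350.

$1,350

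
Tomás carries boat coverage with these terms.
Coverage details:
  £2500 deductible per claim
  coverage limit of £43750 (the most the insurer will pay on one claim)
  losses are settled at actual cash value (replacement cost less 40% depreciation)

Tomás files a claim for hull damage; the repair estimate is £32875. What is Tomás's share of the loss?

At 40% depreciation, ACV = £32875 − £13150 = £19725.
After the deductible, £19725 − £2500 = £17225 remains.
That's under the £43750 cap, so the insurer reimburses the full £17225.
Owner's share is the uncovered remainder: £32875 − £17225 = £15650.

£15650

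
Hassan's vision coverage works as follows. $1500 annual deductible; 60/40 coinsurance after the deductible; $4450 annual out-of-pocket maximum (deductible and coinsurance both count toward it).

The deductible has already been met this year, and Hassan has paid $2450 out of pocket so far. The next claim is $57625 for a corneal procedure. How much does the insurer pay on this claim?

The deductible is already satisfied, so the full bill goes to coinsurance.
40% of $57625 = $23050 falls to the member.
Adding $23050 to the $2450 already spent would give $25500, which exceeds the $4450 cap; the member pays just $4450 − $2450 = $2000.
Insurer pays the balance: $57625 − $2000 = $55625.

$55625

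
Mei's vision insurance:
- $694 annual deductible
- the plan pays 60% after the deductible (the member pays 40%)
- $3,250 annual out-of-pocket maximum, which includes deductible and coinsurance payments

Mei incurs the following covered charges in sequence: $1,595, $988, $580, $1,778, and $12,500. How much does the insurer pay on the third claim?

$348

Claim 1 — $1,595: $694 to deductible, leaving $901; member's 40% is $360.40. Member pays $1,054.40; OOP now $1,054.40. Plan pays $1,595 − $1,054.40 = $540.60.
Claim 2 — $988: deductible already satisfied, so member's share is 40% × $988 = $395.20. Member owes $395.20 (running OOP $1,449.60). Insurer: $988 − $395.20 = $592.80.
Claim 3 — $580: 40% coinsurance on $580 = $232. Member owes $232 (running OOP $1,681.60). Insurer: $580 − $232 = $348.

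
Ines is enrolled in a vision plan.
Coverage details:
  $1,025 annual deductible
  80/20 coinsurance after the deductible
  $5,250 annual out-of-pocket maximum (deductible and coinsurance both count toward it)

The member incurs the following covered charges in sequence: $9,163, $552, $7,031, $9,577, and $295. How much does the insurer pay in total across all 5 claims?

$21,368

#1 ($9,163): deductible takes $1,025, $8,138 remains; 20% of $8,138 = $1,627.60. Cost to member: $2,652.60. OOP to date $2,652.60. Insurer: $9,163 − $2,652.60 = $6,510.40.
#2 ($552): deductible met; 20% of $552 = $110.40. Cost to member: $110.40. OOP to date $2,763. Plan pays $552 − $110.40 = $441.60.
#3 ($7,031): deductible already satisfied, so member's share is 20% × $7,031 = $1,406.20. Member owes $1,406.20 (running OOP $4,169.20). Insurer: $7,031 − $1,406.20 = $5,624.80.
#4 ($9,577): deductible already satisfied, so member's share is 20% × $9,577 = $1,915.40. That would push OOP to $6,084.60, over the $5,250 cap, so member pays $5,250 − $4,169.20 = $1,080.80. Insurer: $9,577 − $1,080.80 = $8,496.20.
#5 ($295): deductible already satisfied, so member's share is 20% × $295 = $59. That would push OOP to $5,309, over the $5,250 cap, so member pays $5,250 − $5,250 = $0. Insurer: $295 − $0 = $295.
Insurer total: $6,510.40 + $441.60 + $5,624.80 + $8,496.20 + $295 = $21,368.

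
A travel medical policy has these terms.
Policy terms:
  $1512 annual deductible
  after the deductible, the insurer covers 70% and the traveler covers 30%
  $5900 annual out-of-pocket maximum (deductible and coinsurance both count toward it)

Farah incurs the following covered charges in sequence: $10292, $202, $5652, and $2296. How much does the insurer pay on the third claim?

#1 ($10292): $1512 finishes the deductible; $8780 goes to coinsurance; coinsurance $8780 × 30% = $2634. Cost to traveler: $4146. OOP to date $4146. Plan pays $10292 − $4146 = $6146.
#2 ($202): deductible met; 30% of $202 = $60.60. Traveler owes $60.60 (running OOP $4206.60). Plan pays $202 − $60.60 = $141.40.
#3 ($5652): 30% coinsurance on $5652 = $1695.60. That would push OOP to $5902.20, over the $5900 cap, so traveler pays $5900 − $4206.60 = $1693.40. Plan pays $5652 − $1693.40 = $3958.60.

$3958.60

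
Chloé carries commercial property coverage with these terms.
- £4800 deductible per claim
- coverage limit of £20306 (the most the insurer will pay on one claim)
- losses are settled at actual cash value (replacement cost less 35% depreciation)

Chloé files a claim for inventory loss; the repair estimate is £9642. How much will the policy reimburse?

Actual cash value after 35% depreciation: £9642 × 65% = £6267.30.
After the deductible, £6267.30 − £4800 = £1467.30 remains.
£1467.30 ≤ £20306, so the limit doesn't bind; insurer pays £1467.30.

£1467.30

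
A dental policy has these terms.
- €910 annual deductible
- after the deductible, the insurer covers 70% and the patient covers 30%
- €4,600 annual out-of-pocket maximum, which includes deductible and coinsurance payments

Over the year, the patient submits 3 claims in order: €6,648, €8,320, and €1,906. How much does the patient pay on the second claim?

€1,968.60

Claim 1 (€6,648): deductible takes €910, €5,738 remains; patient's 30% is €1,721.40. Cost to patient: €2,631.40. OOP to date €2,631.40.
Claim 2 (€8,320): deductible already satisfied, so patient's share is 30% × €8,320 = €2,496. Adding that to €2,631.40 gives €5,127.40, past the €4,600 cap; patient pays only €4,600 − €2,631.40 = €1,968.60.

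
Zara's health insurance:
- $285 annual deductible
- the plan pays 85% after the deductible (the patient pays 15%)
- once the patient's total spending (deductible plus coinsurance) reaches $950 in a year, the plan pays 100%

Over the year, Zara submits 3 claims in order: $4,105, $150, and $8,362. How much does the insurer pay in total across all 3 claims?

Bill 1, $4,105: deductible takes $285, $3,820 remains; coinsurance $3,820 × 15% = $573. Patient pays $858; OOP now $858. Plan pays $4,105 − $858 = $3,247.
Bill 2, $150: 15% coinsurance on $150 = $22.50. Patient owes $22.50 (running OOP $880.50). Plan pays $150 − $22.50 = $127.50.
Bill 3, $8,362: deductible already satisfied, so patient's share is 15% × $8,362 = $1,254.30. That would push OOP to $2,134.80, over the $950 cap, so patient pays $950 − $880.50 = $69.50. Plan pays $8,362 − $69.50 = $8,292.50.
Insurer total: $3,247 + $127.50 + $8,292.50 = $11,667.

$11,667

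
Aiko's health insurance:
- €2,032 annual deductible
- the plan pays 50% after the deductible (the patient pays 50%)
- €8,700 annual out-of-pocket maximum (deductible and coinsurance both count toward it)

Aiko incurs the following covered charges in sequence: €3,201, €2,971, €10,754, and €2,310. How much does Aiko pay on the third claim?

€4,598

Claim 1 (€3,201): €2,032 finishes the deductible; €1,169 goes to coinsurance; 50% of €1,169 = €584.50. Patient owes €2,616.50 (running OOP €2,616.50).
Claim 2 (€2,971): 50% coinsurance on €2,971 = €1,485.50. Cost to patient: €1,485.50. OOP to date €4,102.
Claim 3 (€10,754): deductible met; 50% of €10,754 = €5,377. OOP would hit €9,479 > €8,700, so the cap limits the patient to €8,700 − €4,102 = €4,598.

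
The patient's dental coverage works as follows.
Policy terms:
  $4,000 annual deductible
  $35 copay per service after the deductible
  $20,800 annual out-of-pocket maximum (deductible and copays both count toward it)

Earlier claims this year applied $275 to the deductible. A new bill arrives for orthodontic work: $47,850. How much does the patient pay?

$3,760

$275 of the $4,000 deductible is already met, leaving $3,725.
The remaining $44,125 (= $47,850 − $3,725) moves to the copay.
Copay on this service: $35.
That puts the patient's cost at $3,725 + $35 = $3,760 before any cap.
Year-to-date out-of-pocket becomes $275 + $3,760 = $4,035, still under the $20,800 maximum, so no cap applies.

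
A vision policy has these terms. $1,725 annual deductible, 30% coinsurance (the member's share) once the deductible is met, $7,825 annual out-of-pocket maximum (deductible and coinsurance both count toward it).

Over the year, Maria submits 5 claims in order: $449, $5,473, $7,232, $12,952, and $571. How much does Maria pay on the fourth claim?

$2,671.30

Bill 1, $449: entire amount goes to the deductible. Cost to member: $449. OOP to date $449.
Bill 2, $5,473: $1,276 finishes the deductible; $4,197 goes to coinsurance; member's 30% is $1,259.10. Cost to member: $2,535.10. OOP to date $2,984.10.
Bill 3, $7,232: deductible met; 30% of $7,232 = $2,169.60. Member owes $2,169.60 (running OOP $5,153.70).
Bill 4, $12,952: deductible met; 30% of $12,952 = $3,885.60. Adding that to $5,153.70 gives $9,039.30, past the $7,825 cap; member pays only $7,825 − $5,153.70 = $2,671.30.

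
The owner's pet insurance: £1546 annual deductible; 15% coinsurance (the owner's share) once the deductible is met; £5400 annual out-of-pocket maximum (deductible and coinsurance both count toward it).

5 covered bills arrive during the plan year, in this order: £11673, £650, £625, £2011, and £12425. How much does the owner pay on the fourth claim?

Claim 1 (£11673): £1546 finishes the deductible; £10127 goes to coinsurance; 15% of £10127 = £1519.05. Owner pays £3065.05; OOP now £3065.05.
Claim 2 (£650): deductible met; 15% of £650 = £97.50. Cost to owner: £97.50. OOP to date £3162.55.
Claim 3 (£625): 15% coinsurance on £625 = £93.75. Cost to owner: £93.75. OOP to date £3256.30.
Claim 4 (£2011): deductible met; 15% of £2011 = £301.65. Owner owes £301.65 (running OOP £3557.95).

£301.65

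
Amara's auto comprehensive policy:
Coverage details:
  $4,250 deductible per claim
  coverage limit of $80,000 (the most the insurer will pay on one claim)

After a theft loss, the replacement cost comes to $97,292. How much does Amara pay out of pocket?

Less the $4,250 deductible: $97,292 − $4,250 = $93,042.
$93,042 exceeds the $80,000 limit, so the insurer pays the limit: $80,000.
Policyholder's share is the uncovered remainder: $97,292 − $80,000 = $17,292.

$17,292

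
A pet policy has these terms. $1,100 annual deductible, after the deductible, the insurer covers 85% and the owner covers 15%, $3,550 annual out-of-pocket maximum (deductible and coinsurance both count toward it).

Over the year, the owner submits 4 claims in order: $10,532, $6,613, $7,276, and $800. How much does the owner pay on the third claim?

Claim 1 — $10,532: deductible takes $1,100, $9,432 remains; owner's 15% is $1,414.80. Owner owes $2,514.80 (running OOP $2,514.80).
Claim 2 — $6,613: deductible met; 15% of $6,613 = $991.95. Owner pays $991.95; OOP now $3,506.75.
Claim 3 — $7,276: deductible already satisfied, so owner's share is 15% × $7,276 = $1,091.40. That would push OOP to $4,598.15, over the $3,550 cap, so owner pays $3,550 − $3,506.75 = $43.25.

$43.25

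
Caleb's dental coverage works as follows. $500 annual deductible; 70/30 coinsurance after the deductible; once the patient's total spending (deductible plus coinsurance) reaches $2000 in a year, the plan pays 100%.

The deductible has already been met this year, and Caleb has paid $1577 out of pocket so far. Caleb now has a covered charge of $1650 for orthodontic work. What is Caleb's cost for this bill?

The deductible is already satisfied, so the full bill goes to coinsurance.
Patient's 30% share of $1650 is $495.
That would bring total out-of-pocket to $2072, past the $2000 cap. The patient is capped at $2000 − $1577 = $423 on this claim.

$423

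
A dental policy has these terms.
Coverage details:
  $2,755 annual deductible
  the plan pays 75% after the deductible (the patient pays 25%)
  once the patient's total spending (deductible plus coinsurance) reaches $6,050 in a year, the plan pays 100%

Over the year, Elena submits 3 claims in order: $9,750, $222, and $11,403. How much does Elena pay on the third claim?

Bill 1, $9,750: deductible takes $2,755, $6,995 remains; 25% of $6,995 = $1,748.75. Patient pays $4,503.75; OOP now $4,503.75.
Bill 2, $222: 25% coinsurance on $222 = $55.50. Cost to patient: $55.50. OOP to date $4,559.25.
Bill 3, $11,403: deductible met; 25% of $11,403 = $2,850.75. That would push OOP to $7,410, over the $6,050 cap, so patient pays $6,050 − $4,559.25 = $1,490.75.

$1,490.75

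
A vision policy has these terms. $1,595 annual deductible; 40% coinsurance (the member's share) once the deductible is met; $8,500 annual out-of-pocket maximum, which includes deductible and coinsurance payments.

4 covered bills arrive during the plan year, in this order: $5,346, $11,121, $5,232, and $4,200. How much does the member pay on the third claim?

$956.20

Claim 1 — $5,346: $1,595 finishes the deductible; $3,751 goes to coinsurance; 40% of $3,751 = $1,500.40. Member owes $3,095.40 (running OOP $3,095.40).
Claim 2 — $11,121: 40% coinsurance on $11,121 = $4,448.40. Member owes $4,448.40 (running OOP $7,543.80).
Claim 3 — $5,232: deductible met; 40% of $5,232 = $2,092.80. That would push OOP to $9,636.60, over the $8,500 cap, so member pays $8,500 − $7,543.80 = $956.20.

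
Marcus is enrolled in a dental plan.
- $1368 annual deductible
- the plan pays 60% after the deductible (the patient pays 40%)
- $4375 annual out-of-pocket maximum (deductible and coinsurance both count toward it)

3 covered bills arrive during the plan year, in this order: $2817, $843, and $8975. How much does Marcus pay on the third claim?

$2090.20

#1 ($2817): deductible takes $1368, $1449 remains; coinsurance $1449 × 40% = $579.60. Cost to patient: $1947.60. OOP to date $1947.60.
#2 ($843): deductible already satisfied, so patient's share is 40% × $843 = $337.20. Patient owes $337.20 (running OOP $2284.80).
#3 ($8975): deductible met; 40% of $8975 = $3590. OOP would hit $5874.80 > $4375, so the cap limits the patient to $4375 − $2284.80 = $2090.20.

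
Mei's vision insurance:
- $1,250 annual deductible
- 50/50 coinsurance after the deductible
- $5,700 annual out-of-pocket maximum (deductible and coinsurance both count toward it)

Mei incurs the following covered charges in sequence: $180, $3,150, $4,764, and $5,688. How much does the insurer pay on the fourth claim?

Bill 1, $180: entire amount goes to the deductible. Member pays $180; OOP now $180. Plan pays $180 − $180 = $0.
Bill 2, $3,150: deductible takes $1,070, $2,080 remains; 50% of $2,080 = $1,040. Member owes $2,110 (running OOP $2,290). Insurer: $3,150 − $2,110 = $1,040.
Bill 3, $4,764: 50% coinsurance on $4,764 = $2,382. Cost to member: $2,382. OOP to date $4,672. Insurer: $4,764 − $2,382 = $2,382.
Bill 4, $5,688: 50% coinsurance on $5,688 = $2,844. That would push OOP to $7,516, over the $5,700 cap, so member pays $5,700 − $4,672 = $1,028. Plan pays $5,688 − $1,028 = $4,660.

$4,660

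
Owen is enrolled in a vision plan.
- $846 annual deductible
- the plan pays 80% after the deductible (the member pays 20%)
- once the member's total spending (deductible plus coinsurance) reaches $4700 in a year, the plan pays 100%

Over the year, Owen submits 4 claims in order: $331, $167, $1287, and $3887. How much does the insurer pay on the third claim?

#1 ($331): all of it applies to the deductible. Cost to member: $331. OOP to date $331. Insurer: $331 − $331 = $0.
#2 ($167): fully absorbed by the deductible. Cost to member: $167. OOP to date $498. Plan pays $167 − $167 = $0.
#3 ($1287): $348 to deductible, leaving $939; coinsurance $939 × 20% = $187.80. Member owes $535.80 (running OOP $1033.80). Insurer: $1287 − $535.80 = $751.20.

$751.20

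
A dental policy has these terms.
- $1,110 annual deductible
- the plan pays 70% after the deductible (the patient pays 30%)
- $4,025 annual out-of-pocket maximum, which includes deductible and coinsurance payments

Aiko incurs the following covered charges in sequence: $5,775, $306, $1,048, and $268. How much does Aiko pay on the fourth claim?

$80.40

Claim 1 ($5,775): $1,110 finishes the deductible; $4,665 goes to coinsurance; coinsurance $4,665 × 30% = $1,399.50. Cost to patient: $2,509.50. OOP to date $2,509.50.
Claim 2 ($306): deductible already satisfied, so patient's share is 30% × $306 = $91.80. Patient pays $91.80; OOP now $2,601.30.
Claim 3 ($1,048): deductible met; 30% of $1,048 = $314.40. Cost to patient: $314.40. OOP to date $2,915.70.
Claim 4 ($268): 30% coinsurance on $268 = $80.40. Cost to patient: $80.40. OOP to date $2,996.10.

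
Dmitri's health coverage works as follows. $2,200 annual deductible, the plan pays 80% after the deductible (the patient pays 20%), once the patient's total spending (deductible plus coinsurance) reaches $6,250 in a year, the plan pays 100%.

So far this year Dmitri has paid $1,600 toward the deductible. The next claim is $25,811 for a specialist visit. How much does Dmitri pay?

$4,650

$1,600 of the $2,200 deductible is already met, leaving $600.
The remaining $25,211 (= $25,811 − $600) moves to coinsurance.
20% of $25,211 = $5,042.20 falls to the patient.
That puts the patient's cost at $600 + $5,042.20 = $5,642.20 before any cap.
That would bring total out-of-pocket to $7,242.20, past the $6,250 cap. The patient is capped at $6,250 − $1,600 = $4,650 on this claim.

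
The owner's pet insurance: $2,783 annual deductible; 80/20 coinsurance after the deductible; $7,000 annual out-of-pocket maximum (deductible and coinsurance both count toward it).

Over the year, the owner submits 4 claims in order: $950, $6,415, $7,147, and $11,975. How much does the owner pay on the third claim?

Bill 1, $950: all of it applies to the deductible. Cost to owner: $950. OOP to date $950.
Bill 2, $6,415: $1,833 to deductible, leaving $4,582; coinsurance $4,582 × 20% = $916.40. Owner pays $2,749.40; OOP now $3,699.40.
Bill 3, $7,147: deductible met; 20% of $7,147 = $1,429.40. Owner owes $1,429.40 (running OOP $5,128.80).

$1,429.40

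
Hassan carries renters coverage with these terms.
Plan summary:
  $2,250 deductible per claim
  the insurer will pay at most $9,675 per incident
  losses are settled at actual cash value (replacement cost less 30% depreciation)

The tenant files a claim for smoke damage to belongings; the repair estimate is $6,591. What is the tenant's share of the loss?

Depreciate 30%: the covered value is $6,591 × 0.7 = $4,613.70.
After the deductible, $4,613.70 − $2,250 = $2,363.70 remains.
$2,363.70 is within the $9,675 limit, so the insurer pays $2,363.70.
Tenant's share is the uncovered remainder: $6,591 − $2,363.70 = $4,227.30.

$4,227.30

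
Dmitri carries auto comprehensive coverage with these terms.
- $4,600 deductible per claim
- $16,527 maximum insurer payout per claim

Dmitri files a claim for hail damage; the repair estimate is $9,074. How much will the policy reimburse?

Less the $4,600 deductible: $9,074 − $4,600 = $4,474.
That's under the $16,527 cap, so the insurer reimburses the full $4,474.

$4,474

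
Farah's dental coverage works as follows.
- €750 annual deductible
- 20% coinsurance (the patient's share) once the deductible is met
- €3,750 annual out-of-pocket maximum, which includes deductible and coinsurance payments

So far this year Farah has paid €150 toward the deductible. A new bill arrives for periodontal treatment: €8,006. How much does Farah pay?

€2,081.20

Deductible still to meet: €750 − €150 = €600.
The remaining €7,406 (= €8,006 − €600) moves to coinsurance.
Coinsurance: €7,406 × 20% = €1,481.20.
Patient responsibility before any cap: €600 + €1,481.20 = €2,081.20.
Cumulative spending €150 + €2,081.20 = €2,231.20 stays under the €3,750 maximum.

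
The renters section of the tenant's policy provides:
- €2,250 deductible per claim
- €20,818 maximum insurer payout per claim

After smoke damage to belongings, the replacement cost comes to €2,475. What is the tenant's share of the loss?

Subtract the deductible: €2,475 − €2,250 = €225.
€225 is within the €20,818 limit, so the insurer pays €225.
The tenant bears the rest of the original loss: €2,475 − €225 = €2,250.

€2,250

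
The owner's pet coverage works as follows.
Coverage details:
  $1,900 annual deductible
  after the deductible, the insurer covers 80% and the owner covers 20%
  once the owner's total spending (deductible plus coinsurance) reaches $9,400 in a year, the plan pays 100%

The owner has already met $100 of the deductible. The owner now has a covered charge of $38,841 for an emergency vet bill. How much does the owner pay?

$9,208.20

$100 of the $1,900 deductible is already met, leaving $1,800.
The remaining $37,041 (= $38,841 − $1,800) moves to coinsurance.
Coinsurance: $37,041 × 20% = $7,408.20.
That puts the owner's cost at $1,800 + $7,408.20 = $9,208.20 before any cap.
Total out-of-pocket so far would be $100 + $9,208.20 = $9,308.20, below the $9,400 cap — no reduction.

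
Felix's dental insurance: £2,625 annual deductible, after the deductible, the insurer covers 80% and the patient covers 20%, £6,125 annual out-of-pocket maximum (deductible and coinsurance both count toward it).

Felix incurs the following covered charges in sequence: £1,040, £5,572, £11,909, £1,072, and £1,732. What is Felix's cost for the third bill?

£2,381.80

#1 (£1,040): entire amount goes to the deductible. Cost to patient: £1,040. OOP to date £1,040.
#2 (£5,572): deductible takes £1,585, £3,987 remains; patient's 20% is £797.40. Cost to patient: £2,382.40. OOP to date £3,422.40.
#3 (£11,909): deductible met; 20% of £11,909 = £2,381.80. Patient pays £2,381.80; OOP now £5,804.20.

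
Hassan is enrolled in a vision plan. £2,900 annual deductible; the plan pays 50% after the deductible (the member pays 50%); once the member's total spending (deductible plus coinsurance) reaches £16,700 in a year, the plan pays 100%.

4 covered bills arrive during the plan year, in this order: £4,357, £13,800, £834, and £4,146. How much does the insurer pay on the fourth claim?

Bill 1, £4,357: deductible takes £2,900, £1,457 remains; member's 50% is £728.50. Member pays £3,628.50; OOP now £3,628.50. Plan pays £4,357 − £3,628.50 = £728.50.
Bill 2, £13,800: deductible met; 50% of £13,800 = £6,900. Member owes £6,900 (running OOP £10,528.50). Insurer: £13,800 − £6,900 = £6,900.
Bill 3, £834: deductible already satisfied, so member's share is 50% × £834 = £417. Cost to member: £417. OOP to date £10,945.50. Plan pays £834 − £417 = £417.
Bill 4, £4,146: deductible already satisfied, so member's share is 50% × £4,146 = £2,073. Member owes £2,073 (running OOP £13,018.50). Insurer: £4,146 − £2,073 = £2,073.

£2,073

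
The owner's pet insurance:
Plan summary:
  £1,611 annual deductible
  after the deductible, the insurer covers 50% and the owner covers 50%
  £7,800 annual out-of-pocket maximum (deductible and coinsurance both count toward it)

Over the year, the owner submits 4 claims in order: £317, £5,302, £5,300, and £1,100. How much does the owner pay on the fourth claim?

Claim 1 — £317: fully absorbed by the deductible. Owner owes £317 (running OOP £317).
Claim 2 — £5,302: deductible takes £1,294, £4,008 remains; owner's 50% is £2,004. Owner owes £3,298 (running OOP £3,615).
Claim 3 — £5,300: deductible already satisfied, so owner's share is 50% × £5,300 = £2,650. Cost to owner: £2,650. OOP to date £6,265.
Claim 4 — £1,100: deductible met; 50% of £1,100 = £550. Owner owes £550 (running OOP £6,815).

£550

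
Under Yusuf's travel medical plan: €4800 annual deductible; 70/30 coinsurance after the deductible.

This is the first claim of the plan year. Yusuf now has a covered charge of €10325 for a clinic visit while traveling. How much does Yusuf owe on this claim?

Deductible not yet touched, so the first €4800 of the bill goes to the deductible.
The remaining €5525 (= €10325 − €4800) moves to coinsurance.
30% of €5525 = €1657.50 falls to the traveler.
So the traveler owes €4800 + €1657.50 = €6457.50.

€6457.50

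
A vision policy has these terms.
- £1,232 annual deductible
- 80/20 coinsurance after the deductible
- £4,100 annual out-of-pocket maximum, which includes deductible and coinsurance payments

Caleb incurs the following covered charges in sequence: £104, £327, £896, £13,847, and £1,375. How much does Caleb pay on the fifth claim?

£79.60

Claim 1 (£104): all of it applies to the deductible. Member pays £104; OOP now £104.
Claim 2 (£327): fully absorbed by the deductible. Member pays £327; OOP now £431.
Claim 3 (£896): deductible takes £801, £95 remains; coinsurance £95 × 20% = £19. Member pays £820; OOP now £1,251.
Claim 4 (£13,847): deductible already satisfied, so member's share is 20% × £13,847 = £2,769.40. Cost to member: £2,769.40. OOP to date £4,020.40.
Claim 5 (£1,375): 20% coinsurance on £1,375 = £275. That would push OOP to £4,295.40, over the £4,100 cap, so member pays £4,100 − £4,020.40 = £79.60.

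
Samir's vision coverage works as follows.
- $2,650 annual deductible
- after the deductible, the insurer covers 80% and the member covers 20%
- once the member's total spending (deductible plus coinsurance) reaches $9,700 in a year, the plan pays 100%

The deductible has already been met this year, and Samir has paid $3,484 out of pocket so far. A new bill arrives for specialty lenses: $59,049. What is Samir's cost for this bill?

With the deductible met, the entire $59,049 is subject to coinsurance.
Member's 20% share of $59,049 is $11,809.80.
Adding $11,809.80 to the $3,484 already spent would give $15,293.80, which exceeds the $9,700 cap; the member pays just $9,700 − $3,484 = $6,216.

$6,216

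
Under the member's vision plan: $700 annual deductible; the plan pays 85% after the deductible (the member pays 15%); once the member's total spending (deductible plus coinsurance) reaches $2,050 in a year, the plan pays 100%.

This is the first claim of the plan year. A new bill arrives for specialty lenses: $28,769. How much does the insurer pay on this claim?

$26,719

Deductible not yet touched, so the first $700 of the bill goes to the deductible.
The remaining $28,069 (= $28,769 − $700) moves to coinsurance.
Coinsurance: $28,069 × 15% = $4,210.35.
So the member owes $700 + $4,210.35 = $4,910.35 before any cap.
That would bring total out-of-pocket to $4,910.35, past the $2,050 cap. The member is capped at $2,050 − $0 = $2,050 on this claim.
Insurer pays the balance: $28,769 − $2,050 = $26,719.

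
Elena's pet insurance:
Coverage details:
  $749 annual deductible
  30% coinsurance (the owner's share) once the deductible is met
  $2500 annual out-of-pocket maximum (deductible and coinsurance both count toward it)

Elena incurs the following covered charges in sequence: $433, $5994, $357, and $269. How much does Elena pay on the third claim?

Claim 1 — $433: entire amount goes to the deductible. Owner pays $433; OOP now $433.
Claim 2 — $5994: $316 to deductible, leaving $5678; owner's 30% is $1703.40. Owner pays $2019.40; OOP now $2452.40.
Claim 3 — $357: 30% coinsurance on $357 = $107.10. OOP would hit $2559.50 > $2500, so the cap limits the owner to $2500 − $2452.40 = $47.60.

$47.60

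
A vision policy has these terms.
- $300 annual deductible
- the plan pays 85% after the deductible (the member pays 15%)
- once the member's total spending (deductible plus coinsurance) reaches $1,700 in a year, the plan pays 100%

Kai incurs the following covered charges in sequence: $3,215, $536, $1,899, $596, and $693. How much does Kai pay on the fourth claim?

Claim 1 — $3,215: deductible takes $300, $2,915 remains; coinsurance $2,915 × 15% = $437.25. Member owes $737.25 (running OOP $737.25).
Claim 2 — $536: deductible met; 15% of $536 = $80.40. Cost to member: $80.40. OOP to date $817.65.
Claim 3 — $1,899: deductible already satisfied, so member's share is 15% × $1,899 = $284.85. Cost to member: $284.85. OOP to date $1,102.50.
Claim 4 — $596: deductible already satisfied, so member's share is 15% × $596 = $89.40. Cost to member: $89.40. OOP to date $1,191.90.

$89.40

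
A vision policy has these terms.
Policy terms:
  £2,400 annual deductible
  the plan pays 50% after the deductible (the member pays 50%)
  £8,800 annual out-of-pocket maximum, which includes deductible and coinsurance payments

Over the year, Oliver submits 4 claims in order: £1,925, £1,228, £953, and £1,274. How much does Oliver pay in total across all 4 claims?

£3,890

Claim 1 (£1,925): fully absorbed by the deductible. Member owes £1,925 (running OOP £1,925).
Claim 2 (£1,228): £475 to deductible, leaving £753; coinsurance £753 × 50% = £376.50. Member owes £851.50 (running OOP £2,776.50).
Claim 3 (£953): deductible already satisfied, so member's share is 50% × £953 = £476.50. Member owes £476.50 (running OOP £3,253).
Claim 4 (£1,274): deductible met; 50% of £1,274 = £637. Member owes £637 (running OOP £3,890).
Summing the member's payments: £1,925 + £851.50 + £476.50 + £637 = £3,890.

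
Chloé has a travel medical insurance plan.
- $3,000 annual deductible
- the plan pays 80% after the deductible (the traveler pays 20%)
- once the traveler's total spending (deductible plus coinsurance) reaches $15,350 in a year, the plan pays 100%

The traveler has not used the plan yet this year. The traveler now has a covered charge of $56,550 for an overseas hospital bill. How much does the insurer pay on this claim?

$42,840

Nothing has been paid toward the $3,000 deductible, so the first $3,000 of this charge is applied there.
The remaining $53,550 (= $56,550 − $3,000) moves to coinsurance.
Traveler's 20% share of $53,550 is $10,710.
Traveler responsibility before any cap: $3,000 + $10,710 = $13,710.
Cumulative spending $0 + $13,710 = $13,710 stays under the $15,350 maximum.
The insurer covers the remainder: $56,550 − $13,710 = $42,840.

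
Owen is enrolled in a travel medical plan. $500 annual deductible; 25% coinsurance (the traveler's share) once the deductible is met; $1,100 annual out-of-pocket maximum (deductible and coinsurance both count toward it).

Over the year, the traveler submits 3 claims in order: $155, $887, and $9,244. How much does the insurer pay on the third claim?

$8,779.50

Bill 1, $155: fully absorbed by the deductible. Traveler pays $155; OOP now $155. Insurer: $155 − $155 = $0.
Bill 2, $887: $345 to deductible, leaving $542; traveler's 25% is $135.50. Traveler pays $480.50; OOP now $635.50. Insurer: $887 − $480.50 = $406.50.
Bill 3, $9,244: 25% coinsurance on $9,244 = $2,311. OOP would hit $2,946.50 > $1,100, so the cap limits the traveler to $1,100 − $635.50 = $464.50. Plan pays $9,244 − $464.50 = $8,779.50.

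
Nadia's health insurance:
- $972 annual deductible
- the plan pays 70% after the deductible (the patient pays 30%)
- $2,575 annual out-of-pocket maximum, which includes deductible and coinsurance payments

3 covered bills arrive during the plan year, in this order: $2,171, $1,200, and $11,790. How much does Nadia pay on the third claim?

Claim 1 — $2,171: $972 finishes the deductible; $1,199 goes to coinsurance; 30% of $1,199 = $359.70. Patient owes $1,331.70 (running OOP $1,331.70).
Claim 2 — $1,200: deductible already satisfied, so patient's share is 30% × $1,200 = $360. Cost to patient: $360. OOP to date $1,691.70.
Claim 3 — $11,790: deductible met; 30% of $11,790 = $3,537. That would push OOP to $5,228.70, over the $2,575 cap, so patient pays $2,575 − $1,691.70 = $883.30.

$883.30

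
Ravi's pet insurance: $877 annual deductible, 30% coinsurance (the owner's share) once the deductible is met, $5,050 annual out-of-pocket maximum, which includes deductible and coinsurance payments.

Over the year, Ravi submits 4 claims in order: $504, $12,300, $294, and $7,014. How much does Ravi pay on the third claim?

Claim 1 ($504): entire amount goes to the deductible. Owner owes $504 (running OOP $504).
Claim 2 ($12,300): $373 finishes the deductible; $11,927 goes to coinsurance; owner's 30% is $3,578.10. Cost to owner: $3,951.10. OOP to date $4,455.10.
Claim 3 ($294): 30% coinsurance on $294 = $88.20. Owner pays $88.20; OOP now $4,543.30.

$88.20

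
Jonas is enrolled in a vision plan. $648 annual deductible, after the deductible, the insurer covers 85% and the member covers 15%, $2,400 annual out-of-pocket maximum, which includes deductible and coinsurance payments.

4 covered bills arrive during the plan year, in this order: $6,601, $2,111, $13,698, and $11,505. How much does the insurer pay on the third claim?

#1 ($6,601): $648 to deductible, leaving $5,953; 15% of $5,953 = $892.95. Cost to member: $1,540.95. OOP to date $1,540.95. Insurer: $6,601 − $1,540.95 = $5,060.05.
#2 ($2,111): deductible met; 15% of $2,111 = $316.65. Member pays $316.65; OOP now $1,857.60. Plan pays $2,111 − $316.65 = $1,794.35.
#3 ($13,698): 15% coinsurance on $13,698 = $2,054.70. That would push OOP to $3,912.30, over the $2,400 cap, so member pays $2,400 − $1,857.60 = $542.40. Insurer: $13,698 − $542.40 = $13,155.60.

$13,155.60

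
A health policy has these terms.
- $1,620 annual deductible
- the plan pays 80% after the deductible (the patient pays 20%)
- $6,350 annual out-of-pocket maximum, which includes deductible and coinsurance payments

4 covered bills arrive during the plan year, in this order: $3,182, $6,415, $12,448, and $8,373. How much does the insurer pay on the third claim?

$9,958.40

Bill 1, $3,182: deductible takes $1,620, $1,562 remains; 20% of $1,562 = $312.40. Cost to patient: $1,932.40. OOP to date $1,932.40. Insurer: $3,182 − $1,932.40 = $1,249.60.
Bill 2, $6,415: deductible already satisfied, so patient's share is 20% × $6,415 = $1,283. Patient pays $1,283; OOP now $3,215.40. Insurer: $6,415 − $1,283 = $5,132.
Bill 3, $12,448: deductible already satisfied, so patient's share is 20% × $12,448 = $2,489.60. Patient owes $2,489.60 (running OOP $5,705). Insurer: $12,448 − $2,489.60 = $9,958.40.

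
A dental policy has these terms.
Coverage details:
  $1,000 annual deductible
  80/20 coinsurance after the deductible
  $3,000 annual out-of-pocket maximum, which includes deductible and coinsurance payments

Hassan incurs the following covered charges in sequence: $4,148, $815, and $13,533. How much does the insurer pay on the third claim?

Claim 1 — $4,148: deductible takes $1,000, $3,148 remains; coinsurance $3,148 × 20% = $629.60. Patient pays $1,629.60; OOP now $1,629.60. Plan pays $4,148 − $1,629.60 = $2,518.40.
Claim 2 — $815: 20% coinsurance on $815 = $163. Patient pays $163; OOP now $1,792.60. Plan pays $815 − $163 = $652.
Claim 3 — $13,533: 20% coinsurance on $13,533 = $2,706.60. That would push OOP to $4,499.20, over the $3,000 cap, so patient pays $3,000 − $1,792.60 = $1,207.40. Insurer: $13,533 − $1,207.40 = $12,325.60.

$12,325.60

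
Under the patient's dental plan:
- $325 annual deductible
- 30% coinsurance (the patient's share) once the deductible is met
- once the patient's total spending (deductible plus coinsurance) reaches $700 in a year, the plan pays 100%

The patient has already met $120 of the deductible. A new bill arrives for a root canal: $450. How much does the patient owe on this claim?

$278.50

$120 of the $325 deductible is already met, leaving $205.
That leaves $450 − $205 = $245 for coinsurance.
Patient's 30% share of $245 is $73.50.
That puts the patient's cost at $205 + $73.50 = $278.50 before any cap.
Cumulative spending $120 + $278.50 = $398.50 stays under the $700 maximum.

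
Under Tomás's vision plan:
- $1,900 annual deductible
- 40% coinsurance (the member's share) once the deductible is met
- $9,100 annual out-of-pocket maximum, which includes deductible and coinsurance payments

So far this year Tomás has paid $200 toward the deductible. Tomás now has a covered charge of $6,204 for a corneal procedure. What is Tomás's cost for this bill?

$3,501.60

$200 of the $1,900 deductible is already met, leaving $1,700.
That leaves $6,204 − $1,700 = $4,504 for coinsurance.
Member's 40% share of $4,504 is $1,801.60.
That puts the member's cost at $1,700 + $1,801.60 = $3,501.60 before any cap.
Year-to-date out-of-pocket becomes $200 + $3,501.60 = $3,701.60, still under the $9,100 maximum, so no cap applies.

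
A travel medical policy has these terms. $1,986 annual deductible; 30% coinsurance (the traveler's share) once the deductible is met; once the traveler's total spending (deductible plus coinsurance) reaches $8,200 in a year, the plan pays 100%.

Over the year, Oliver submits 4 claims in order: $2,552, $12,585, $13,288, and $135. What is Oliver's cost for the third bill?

$2,268.70

#1 ($2,552): $1,986 finishes the deductible; $566 goes to coinsurance; 30% of $566 = $169.80. Traveler pays $2,155.80; OOP now $2,155.80.
#2 ($12,585): deductible already satisfied, so traveler's share is 30% × $12,585 = $3,775.50. Traveler owes $3,775.50 (running OOP $5,931.30).
#3 ($13,288): deductible already satisfied, so traveler's share is 30% × $13,288 = $3,986.40. That would push OOP to $9,917.70, over the $8,200 cap, so traveler pays $8,200 − $5,931.30 = $2,268.70.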